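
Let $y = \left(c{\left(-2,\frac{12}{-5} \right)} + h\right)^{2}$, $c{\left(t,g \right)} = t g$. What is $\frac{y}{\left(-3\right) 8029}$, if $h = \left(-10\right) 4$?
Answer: $- \frac{30976}{602175} \approx -0.05144$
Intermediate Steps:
$c{\left(t,g \right)} = g t$
$h = -40$
$y = \frac{30976}{25}$ ($y = \left(\frac{12}{-5} \left(-2\right) - 40\right)^{2} = \left(12 \left(- \frac{1}{5}\right) \left(-2\right) - 40\right)^{2} = \left(\left(- \frac{12}{5}\right) \left(-2\right) - 40\right)^{2} = \left(\frac{24}{5} - 40\right)^{2} = \left(- \frac{176}{5}\right)^{2} = \frac{30976}{25} \approx 1239.0$)
$\frac{y}{\left(-3\right) 8029} = \frac{30976}{25 \left(\left(-3\right) 8029\right)} = \frac{30976}{25 \left(-24087\right)} = \frac{30976}{25} \left(- \frac{1}{24087}\right) = - \frac{30976}{602175}$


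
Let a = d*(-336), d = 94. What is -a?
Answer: 31584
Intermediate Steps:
a = -31584 (a = 94*(-336) = -31584)
-a = -1*(-31584) = 31584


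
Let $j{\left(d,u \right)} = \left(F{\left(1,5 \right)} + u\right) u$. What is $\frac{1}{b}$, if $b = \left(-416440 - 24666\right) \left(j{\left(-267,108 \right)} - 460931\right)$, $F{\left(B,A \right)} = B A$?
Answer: $\frac{1}{197936172062} \approx 5.0521 \cdot 10^{-12}$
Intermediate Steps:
$F{\left(B,A \right)} = A B$
$j{\left(d,u \right)} = u \left(5 + u\right)$ ($j{\left(d,u \right)} = \left(5 \cdot 1 + u\right) u = \left(5 + u\right) u = u \left(5 + u\right)$)
$b = 197936172062$ ($b = \left(-416440 - 24666\right) \left(108 \left(5 + 108\right) - 460931\right) = - 441106 \left(108 \cdot 113 - 460931\right) = - 441106 \left(12204 - 460931\right) = \left(-441106\right) \left(-448727\right) = 197936172062$)
$\frac{1}{b} = \frac{1}{197936172062}$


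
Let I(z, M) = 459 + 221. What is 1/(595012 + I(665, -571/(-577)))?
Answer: 1/595692 ≈ 1.6787e-6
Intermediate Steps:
I(z, M) = 680
1/(595012 + I(665, -571/(-577))) = 1/(595012 + 680) = 1/595692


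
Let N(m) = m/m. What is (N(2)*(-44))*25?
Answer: -1100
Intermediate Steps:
N(m) = 1
(N(2)*(-44))*25 = (1*(-44))*25 = -44*25 = -1100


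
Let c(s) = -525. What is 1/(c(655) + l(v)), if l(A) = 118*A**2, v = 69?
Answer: 1/561273 ≈ 1.7817e-6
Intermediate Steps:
1/(c(655) + l(v)) = 1/(-525 + 118*69**2) = 1/(-525 + 118*4761) = 1/(-525 + 561798) = 1/561273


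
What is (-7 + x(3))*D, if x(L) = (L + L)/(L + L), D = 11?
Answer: -66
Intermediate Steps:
x(L) = 1 (x(L) = (2*L)/((2*L)) = (2*L)*(1/(2*L)) = 1)
(-7 + x(3))*D = (-7 + 1)*11 = -6*11 = -66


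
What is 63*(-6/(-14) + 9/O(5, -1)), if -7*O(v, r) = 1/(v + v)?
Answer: -39663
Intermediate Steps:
O(v, r) = -1/(14*v) (O(v, r) = -1/(7*(v + v)) = -1/(2*v)/7 = -1/(14*v))
63*(-6/(-14) + 9/O(5, -1)) = 63*(-6/(-14) + 9/((-1/14/5))) = 63*(-6*(-1/14) + 9/((-1/14*⅕))) = 63*(3/7 + 9/(-1/70)) = 63*(3/7 + 9*(-70)) = 63*(3/7 - 630) = 63*(-4407/7) = -39663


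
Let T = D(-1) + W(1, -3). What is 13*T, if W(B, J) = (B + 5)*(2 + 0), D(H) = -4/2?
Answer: 130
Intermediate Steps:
D(H) = -2 (D(H) = -4*1/2 = -2)
W(B, J) = 10 + 2*B (W(B, J) = (5 + B)*2 = 10 + 2*B)
T = 10 (T = -2 + (10 + 2*1) = -2 + (10 + 2) = -2 + 12 = 10)
13*T = 13*10 = 130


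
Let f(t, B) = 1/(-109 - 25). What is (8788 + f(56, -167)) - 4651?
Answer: 554357/134 ≈ 4137.0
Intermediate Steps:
f(t, B) = -1/134 (f(t, B) = 1/(-134) = -1/134)
(8788 + f(56, -167)) - 4651 = (8788 - 1/134) - 4651 = 1177591/134 - 4651 = 554357/134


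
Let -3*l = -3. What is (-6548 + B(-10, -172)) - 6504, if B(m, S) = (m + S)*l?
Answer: -13234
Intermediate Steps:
l = 1 (l = -1/3*(-3) = 1)
B(m, S) = S + m (B(m, S) = (m + S)*1 = (S + m)*1 = S + m)
(-6548 + B(-10, -172)) - 6504 = (-6548 + (-172 - 10)) - 6504 = (-6548 - 182) - 6504 = -6730 - 6504 = -13234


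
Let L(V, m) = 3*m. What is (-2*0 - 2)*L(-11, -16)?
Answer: 96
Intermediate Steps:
(-2*0 - 2)*L(-11, -16) = (-2*0 - 2)*(3*(-16)) = (0 - 2)*(-48) = -2*(-48) = 96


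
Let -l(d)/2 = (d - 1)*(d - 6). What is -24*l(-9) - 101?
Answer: 7099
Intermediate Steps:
l(d) = -2*(-1 + d)*(-6 + d) (l(d) = -2*(d - 1)*(d - 6) = -2*(-1 + d)*(-6 + d))
-24*l(-9) - 101 = -24*(-12 - 2*(-9)**2 + 14*(-9)) - 101 = -24*(-12 - 2*81 - 126) - 101 = -24*(-12 - 162 - 126) - 101 = -24*(-300) - 101 = 7200 - 101 = 7099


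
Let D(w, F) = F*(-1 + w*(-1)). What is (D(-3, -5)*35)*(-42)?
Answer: 14700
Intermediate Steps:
D(w, F) = F*(-1 - w)
(D(-3, -5)*35)*(-42) = (-1*(-5)*(1 - 3)*35)*(-42) = (-1*(-5)*(-2)*35)*(-42) = -10*35*(-42) = -350*(-42) = 14700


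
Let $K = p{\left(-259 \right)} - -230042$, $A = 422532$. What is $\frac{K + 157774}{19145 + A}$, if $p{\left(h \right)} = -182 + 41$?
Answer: $\frac{387675}{441677} \approx 0.87773$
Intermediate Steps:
$p{\left(h \right)} = -141$
$K = 229901$ ($K = -141 - -230042 = -141 + 230042 = 229901$)
$\frac{K + 157774}{19145 + A} = \frac{229901 + 157774}{19145 + 422532} = \frac{387675}{441677}$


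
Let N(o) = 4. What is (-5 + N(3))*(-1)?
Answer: 1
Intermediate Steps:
(-5 + N(3))*(-1) = (-5 + 4)*(-1) = -1*(-1) = 1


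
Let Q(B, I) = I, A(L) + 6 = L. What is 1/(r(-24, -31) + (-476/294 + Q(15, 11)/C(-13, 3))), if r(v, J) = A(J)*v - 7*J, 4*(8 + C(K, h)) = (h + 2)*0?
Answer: 168/185137 ≈ 0.00090744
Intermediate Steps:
A(L) = -6 + L
C(K, h) = -8 (C(K, h) = -8 + ((h + 2)*0)/4 = -8 + ((2 + h)*0)/4 = -8 + (¼)*0 = -8 + 0 = -8)
r(v, J) = -7*J + v*(-6 + J) (r(v, J) = (-6 + J)*v - 7*J = v*(-6 + J) - 7*J = -7*J + v*(-6 + J))
1/(r(-24, -31) + (-476/294 + Q(15, 11)/C(-13, 3))) = 1/((-7*(-31) - 24*(-6 - 31)) + (-476/294 + 11/(-8))) = 1/((217 - 24*(-37)) + (-476*1/294 + 11*(-⅛))) = 1/((217 + 888) + (-34/21 - 11/8)) = 1/(1105 - 503/168) = 1/(185137/168) = 168/185137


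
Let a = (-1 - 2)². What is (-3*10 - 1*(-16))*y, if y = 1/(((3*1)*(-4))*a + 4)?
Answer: 7/52 ≈ 0.13462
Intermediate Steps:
a = 9 (a = (-3)² = 9)
y = -1/104 (y = 1/(((3*1)*(-4))*9 + 4) = 1/((3*(-4))*9 + 4) = 1/(-12*9 + 4) = 1/(-108 + 4) = 1/(-104) = -1/104 ≈ -0.0096154)
(-3*10 - 1*(-16))*y = (-3*10 - 1*(-16))*(-1/104) = (-30 + 16)*(-1/104) = -14*(-1/104) = 7/52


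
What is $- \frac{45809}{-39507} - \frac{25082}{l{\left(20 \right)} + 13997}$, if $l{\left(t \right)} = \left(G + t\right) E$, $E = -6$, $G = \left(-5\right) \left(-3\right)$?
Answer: $- \frac{359345891}{544683009} \approx -0.65973$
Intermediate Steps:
$G = 15$
$l{\left(t \right)} = -90 - 6 t$ ($l{\left(t \right)} = \left(15 + t\right) \left(-6\right) = -90 - 6 t$)
$- \frac{45809}{-39507} - \frac{25082}{l{\left(20 \right)} + 13997} = - \frac{45809}{-39507} - \frac{25082}{\left(-90 - 120\right) + 13997} = \left(-45809\right) \left(- \frac{1}{39507}\right) - \frac{25082}{\left(-90 - 120\right) + 13997} = \frac{45809}{39507} - \frac{25082}{-210 + 13997} = \frac{45809}{39507} - \frac{25082}{13787} = - \frac{359345891}{544683009}$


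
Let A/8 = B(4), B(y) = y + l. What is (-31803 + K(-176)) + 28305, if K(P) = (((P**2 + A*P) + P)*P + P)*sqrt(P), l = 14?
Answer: -3498 - 3841728*I*sqrt(11) ≈ -3498.0 - 1.2742e+7*I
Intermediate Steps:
B(y) = 14 + y (B(y) = y + 14 = 14 + y)
A = 144 (A = 8*(14 + 4) = 8*18 = 144)
K(P) = sqrt(P)*(P + P*(P**2 + 145*P)) (K(P) = (((P**2 + 144*P) + P)*P + P)*sqrt(P) = ((P**2 + 145*P)*P + P)*sqrt(P) = (P*(P**2 + 145*P) + P)*sqrt(P) = (P + P*(P**2 + 145*P))*sqrt(P) = sqrt(P)*(P + P*(P**2 + 145*P)))
(-31803 + K(-176)) + 28305 = (-31803 + (-176)**(3/2)*(1 + (-176)**2 + 145*(-176))) + 28305 = (-31803 + (-704*I*sqrt(11))*(1 + 30976 - 25520)) + 28305 = (-31803 - 704*I*sqrt(11)*5457) + 28305 = (-31803 - 3841728*I*sqrt(11)) + 28305 = -3498 - 3841728*I*sqrt(11)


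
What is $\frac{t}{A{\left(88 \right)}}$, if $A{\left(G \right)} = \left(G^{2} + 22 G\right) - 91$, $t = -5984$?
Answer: $- \frac{5984}{9589} \approx -0.62405$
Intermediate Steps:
$A{\left(G \right)} = -91 + G^{2} + 22 G$
$\frac{t}{A{\left(88 \right)}} = - \frac{5984}{-91 + 88^{2} + 22 \cdot 88} = - \frac{5984}{-91 + 7744 + 1936} = - \frac{5984}{9589}$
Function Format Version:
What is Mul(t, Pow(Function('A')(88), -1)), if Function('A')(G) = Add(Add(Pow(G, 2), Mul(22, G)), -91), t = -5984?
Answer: Rational(-5984, 9589) ≈ -0.62405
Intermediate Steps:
Function('A')(G) = Add(-91, Pow(G, 2), Mul(22, G))
Mul(t, Pow(Function('A')(88), -1)) = Mul(-5984, Pow(Add(-91, Pow(88, 2), Mul(22, 88)), -1)) = Mul(-5984, Pow(Add(-91, 7744, 1936), -1)) = Mul(-5984, Pow(9589, -1)) = Mul(-5984, Rational(1, 9589)) = Rational(-5984, 9589)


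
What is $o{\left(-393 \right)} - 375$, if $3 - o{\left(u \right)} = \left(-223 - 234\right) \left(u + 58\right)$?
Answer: $-153467$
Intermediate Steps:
$o{\left(u \right)} = 26509 + 457 u$ ($o{\left(u \right)} = 3 - \left(-223 - 234\right) \left(u + 58\right) = 3 - - 457 \left(58 + u\right) = 3 - \left(-26506 - 457 u\right) = 3 + \left(26506 + 457 u\right) = 26509 + 457 u$)
$o{\left(-393 \right)} - 375 = \left(26509 + 457 \left(-393\right)\right) - 375 = \left(26509 - 179601\right) - 375 = -153092 - 375 = -153467$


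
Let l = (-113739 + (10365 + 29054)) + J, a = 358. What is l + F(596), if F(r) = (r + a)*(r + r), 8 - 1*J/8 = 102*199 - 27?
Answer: 900744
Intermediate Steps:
J = -162104 (J = 64 - 8*(102*199 - 27) = 64 - 8*(20298 - 27) = 64 - 8*20271 = 64 - 162168 = -162104)
F(r) = 2*r*(358 + r) (F(r) = (r + 358)*(r + r) = (358 + r)*(2*r) = 2*r*(358 + r))
l = -236424 (l = (-113739 + (10365 + 29054)) - 162104 = (-113739 + 39419) - 162104 = -74320 - 162104 = -236424)
l + F(596) = -236424 + 2*596*(358 + 596) = -236424 + 2*596*954 = -236424 + 1137168 = 900744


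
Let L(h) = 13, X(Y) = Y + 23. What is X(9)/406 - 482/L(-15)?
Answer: -97638/2639 ≈ -36.998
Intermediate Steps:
X(Y) = 23 + Y
X(9)/406 - 482/L(-15) = (23 + 9)/406 - 482/13 = 32*(1/406) - 482*1/13 = 16/203 - 482/13 = -97638/2639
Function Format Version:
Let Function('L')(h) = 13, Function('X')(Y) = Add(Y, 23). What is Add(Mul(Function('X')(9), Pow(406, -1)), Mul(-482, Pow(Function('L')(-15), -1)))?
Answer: Rational(-97638, 2639) ≈ -36.998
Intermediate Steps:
Function('X')(Y) = Add(23, Y)
Add(Mul(Function('X')(9), Pow(406, -1)), Mul(-482, Pow(Function('L')(-15), -1))) = Add(Mul(Add(23, 9), Pow(406, -1)), Mul(-482, Pow(13, -1))) = Add(Mul(32, Rational(1, 406)), Mul(-482, Rational(1, 13))) = Add(Rational(16, 203), Rational(-482, 13)) = Rational(-97638, 2639)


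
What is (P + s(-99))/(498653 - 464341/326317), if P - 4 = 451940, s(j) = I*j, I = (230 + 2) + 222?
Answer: 66405183183/81359243330 ≈ 0.81620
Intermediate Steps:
I = 454 (I = 232 + 222 = 454)
s(j) = 454*j
P = 451944 (P = 4 + 451940 = 451944)
(P + s(-99))/(498653 - 464341/326317) = (451944 + 454*(-99))/(498653 - 464341/326317) = (451944 - 44946)/(498653 - 464341*1/326317) = 406998/(498653 - 464341/326317) = 406998/(162718486660/326317) = 406998*(326317/162718486660) = 66405183183/81359243330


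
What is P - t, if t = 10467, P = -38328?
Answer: -48795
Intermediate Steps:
P - t = -38328 - 1*10467 = -38328 - 10467 = -48795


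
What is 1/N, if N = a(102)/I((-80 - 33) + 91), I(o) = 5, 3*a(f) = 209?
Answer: 15/209 ≈ 0.071770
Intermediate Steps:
a(f) = 209/3 (a(f) = (⅓)*209 = 209/3)
N = 209/15 (N = (209/3)/5 = (209/3)*(⅕) = 209/15 ≈ 13.933)
1/N = 1/(209/15) = 15/209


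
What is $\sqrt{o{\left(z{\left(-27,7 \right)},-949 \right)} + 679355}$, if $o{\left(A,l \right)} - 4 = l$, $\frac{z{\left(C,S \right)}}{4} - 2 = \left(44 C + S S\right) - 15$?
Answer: $\sqrt{678410} \approx 823.66$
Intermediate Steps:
$z{\left(C,S \right)} = -52 + 4 S^{2} + 176 C$ ($z{\left(C,S \right)} = 8 + 4 \left(\left(44 C + S S\right) - 15\right) = 8 + 4 \left(\left(44 C + S^{2}\right) - 15\right) = 8 + 4 \left(\left(S^{2} + 44 C\right) - 15\right) = 8 + 4 \left(-15 + S^{2} + 44 C\right) = 8 + \left(-60 + 4 S^{2} + 176 C\right) = -52 + 4 S^{2} + 176 C$)
$o{\left(A,l \right)} = 4 + l$
$\sqrt{o{\left(z{\left(-27,7 \right)},-949 \right)} + 679355} = \sqrt{\left(4 - 949\right) + 679355} = \sqrt{-945 + 679355} = \sqrt{678410}$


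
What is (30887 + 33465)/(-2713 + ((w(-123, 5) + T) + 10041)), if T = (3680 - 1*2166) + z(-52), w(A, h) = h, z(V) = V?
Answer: 64352/8795 ≈ 7.3169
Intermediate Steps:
T = 1462 (T = (3680 - 1*2166) - 52 = (3680 - 2166) - 52 = 1514 - 52 = 1462)
(30887 + 33465)/(-2713 + ((w(-123, 5) + T) + 10041)) = (30887 + 33465)/(-2713 + ((5 + 1462) + 10041)) = 64352/(-2713 + (1467 + 10041)) = 64352/(-2713 + 11508) = 64352/8795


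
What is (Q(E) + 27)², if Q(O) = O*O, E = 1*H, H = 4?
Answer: 1849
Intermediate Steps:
E = 4 (E = 1*4 = 4)
Q(O) = O²
(Q(E) + 27)² = (4² + 27)² = (16 + 27)² = 43² = 1849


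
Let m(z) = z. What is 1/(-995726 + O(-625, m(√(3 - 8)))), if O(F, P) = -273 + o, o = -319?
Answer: -1/996318 ≈ -1.0037e-6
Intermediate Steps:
O(F, P) = -592 (O(F, P) = -273 - 319 = -592)
1/(-995726 + O(-625, m(√(3 - 8)))) = 1/(-995726 - 592) = 1/(-996318) = -1/996318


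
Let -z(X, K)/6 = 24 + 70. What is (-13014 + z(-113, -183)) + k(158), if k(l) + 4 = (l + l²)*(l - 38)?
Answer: 3001058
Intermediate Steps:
z(X, K) = -564 (z(X, K) = -6*(24 + 70) = -6*94 = -564)
k(l) = -4 + (-38 + l)*(l + l²) (k(l) = -4 + (l + l²)*(l - 38) = -4 + (l + l²)*(-38 + l) = -4 + (-38 + l)*(l + l²))
(-13014 + z(-113, -183)) + k(158) = (-13014 - 564) + (-4 + 158³ - 38*158 - 37*158²) = -13578 + (-4 + 3944312 - 6004 - 37*24964) = -13578 + (-4 + 3944312 - 6004 - 923668) = -13578 + 3014636 = 3001058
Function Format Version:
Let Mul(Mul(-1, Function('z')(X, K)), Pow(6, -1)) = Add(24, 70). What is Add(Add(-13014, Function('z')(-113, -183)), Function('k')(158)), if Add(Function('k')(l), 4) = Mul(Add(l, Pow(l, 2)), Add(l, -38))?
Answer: 3001058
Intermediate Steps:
Function('z')(X, K) = -564 (Function('z')(X, K) = Mul(-6, Add(24, 70)) = Mul(-6, 94) = -564)
Function('k')(l) = Add(-4, Mul(Add(-38, l), Add(l, Pow(l, 2)))) (Function('k')(l) = Add(-4, Mul(Add(l, Pow(l, 2)), Add(l, -38))) = Add(-4, Mul(Add(l, Pow(l, 2)), Add(-38, l))) = Add(-4, Mul(Add(-38, l), Add(l, Pow(l, 2)))))
Add(Add(-13014, Function('z')(-113, -183)), Function('k')(158)) = Add(Add(-13014, -564), Add(-4, Pow(158, 3), Mul(-38, 158), Mul(-37, Pow(158, 2)))) = Add(-13578, Add(-4, 3944312, -6004, Mul(-37, 24964))) = Add(-13578, Add(-4, 3944312, -6004, -923668)) = Add(-13578, 3014636) = 3001058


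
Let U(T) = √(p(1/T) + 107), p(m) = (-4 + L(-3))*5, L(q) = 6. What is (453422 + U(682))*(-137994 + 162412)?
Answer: 11071658396 + 73254*√13 ≈ 1.1072e+10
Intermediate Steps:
p(m) = 10 (p(m) = (-4 + 6)*5 = 2*5 = 10)
U(T) = 3*√13 (U(T) = √(10 + 107) = √117 = 3*√13)
(453422 + U(682))*(-137994 + 162412) = (453422 + 3*√13)*(-137994 + 162412) = (453422 + 3*√13)*24418 = 11071658396 + 73254*√13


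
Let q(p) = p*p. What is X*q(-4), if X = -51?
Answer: -816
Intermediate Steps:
q(p) = p**2
X*q(-4) = -51*(-4)**2 = -51*16 = -816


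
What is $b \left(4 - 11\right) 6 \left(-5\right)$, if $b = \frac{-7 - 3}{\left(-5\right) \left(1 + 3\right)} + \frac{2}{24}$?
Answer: $\frac{245}{2} \approx 122.5$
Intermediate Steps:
$b = \frac{7}{12}$ ($b = - \frac{10}{\left(-5\right) 4} + 2 \cdot \frac{1}{24} = - \frac{10}{-20} + \frac{1}{12} = \left(-10\right) \left(- \frac{1}{20}\right) + \frac{1}{12} = \frac{1}{2} + \frac{1}{12} = \frac{7}{12} \approx 0.58333$)
$b \left(4 - 11\right) 6 \left(-5\right) = \frac{7 \left(4 - 11\right)}{12} \cdot 6 \left(-5\right) = \frac{7}{12} \left(-7\right) \left(-30\right) = \left(- \frac{49}{12}\right) \left(-30\right) = \frac{245}{2}$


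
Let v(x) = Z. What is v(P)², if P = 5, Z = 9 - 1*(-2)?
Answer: 121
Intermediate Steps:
Z = 11 (Z = 9 + 2 = 11)
v(x) = 11
v(P)² = 11² = 121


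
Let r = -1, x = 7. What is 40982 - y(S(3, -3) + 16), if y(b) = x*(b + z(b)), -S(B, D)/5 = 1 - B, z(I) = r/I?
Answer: 1060807/26 ≈ 40800.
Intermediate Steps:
z(I) = -1/I
S(B, D) = -5 + 5*B (S(B, D) = -5*(1 - B) = -5 + 5*B)
y(b) = -7/b + 7*b (y(b) = 7*(b - 1/b) = -7/b + 7*b)
40982 - y(S(3, -3) + 16) = 40982 - (-7/((-5 + 5*3) + 16) + 7*((-5 + 5*3) + 16)) = 40982 - (-7/((-5 + 15) + 16) + 7*((-5 + 15) + 16)) = 40982 - (-7/(10 + 16) + 7*(10 + 16)) = 40982 - (-7/26 + 7*26) = 40982 - (-7*1/26 + 182) = 40982 - (-7/26 + 182) = 40982 - 1*4725/26 = 40982 - 4725/26 = 1060807/26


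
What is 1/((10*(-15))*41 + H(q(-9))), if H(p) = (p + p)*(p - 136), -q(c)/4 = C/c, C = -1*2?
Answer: -81/478438 ≈ -0.00016930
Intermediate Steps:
C = -2
q(c) = 8/c (q(c) = -(-8)/c = 8/c)
H(p) = 2*p*(-136 + p) (H(p) = (2*p)*(-136 + p) = 2*p*(-136 + p))
1/((10*(-15))*41 + H(q(-9))) = 1/((10*(-15))*41 + 2*(8/(-9))*(-136 + 8/(-9))) = 1/(-150*41 + 2*(8*(-⅑))*(-136 + 8*(-⅑))) = 1/(-6150 + 2*(-8/9)*(-136 - 8/9)) = 1/(-6150 + 2*(-8/9)*(-1232/9)) = 1/(-6150 + 19712/81) = 1/(-478438/81) = -81/478438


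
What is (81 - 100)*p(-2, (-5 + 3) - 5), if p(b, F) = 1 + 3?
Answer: -76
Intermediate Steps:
p(b, F) = 4
(81 - 100)*p(-2, (-5 + 3) - 5) = (81 - 100)*4 = -19*4 = -76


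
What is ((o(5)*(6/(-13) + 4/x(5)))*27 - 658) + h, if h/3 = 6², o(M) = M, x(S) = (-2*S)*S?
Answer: -40502/65 ≈ -623.11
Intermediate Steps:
x(S) = -2*S²
h = 108 (h = 3*6² = 3*36 = 108)
((o(5)*(6/(-13) + 4/x(5)))*27 - 658) + h = ((5*(6/(-13) + 4/((-2*5²))))*27 - 658) + 108 = ((5*(6*(-1/13) + 4/((-2*25))))*27 - 658) + 108 = ((5*(-6/13 + 4/(-50)))*27 - 658) + 108 = ((5*(-6/13 + 4*(-1/50)))*27 - 658) + 108 = ((5*(-6/13 - 2/25))*27 - 658) + 108 = ((5*(-176/325))*27 - 658) + 108 = (-176/65*27 - 658) + 108 = (-4752/65 - 658) + 108 = -47522/65 + 108 = -40502/65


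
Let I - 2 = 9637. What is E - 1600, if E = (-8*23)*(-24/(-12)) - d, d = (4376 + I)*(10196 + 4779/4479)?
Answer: -213370395539/1493 ≈ -1.4291e+8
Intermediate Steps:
I = 9639 (I = 2 + 9637 = 9639)
d = 213367457315/1493 (d = (4376 + 9639)*(10196 + 4779/4479) = 14015*(10196 + 4779*(1/4479)) = 14015*(10196 + 1593/1493) = 14015*(15224221/1493) = 213367457315/1493 ≈ 1.4291e+8)
E = -213368006739/1493 (E = (-8*23)*(-24/(-12)) - 1*213367457315/1493 = -(-4416)*(-1)/12 - 213367457315/1493 = -184*2 - 213367457315/1493 = -368 - 213367457315/1493 = -213368006739/1493 ≈ -1.4291e+8)
E - 1600 = -213368006739/1493 - 1600 = -213370395539/1493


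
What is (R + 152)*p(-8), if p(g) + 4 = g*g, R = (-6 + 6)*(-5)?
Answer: 9120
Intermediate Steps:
R = 0 (R = 0*(-5) = 0)
p(g) = -4 + g² (p(g) = -4 + g*g = -4 + g²)
(R + 152)*p(-8) = (0 + 152)*(-4 + (-8)²) = 152*(-4 + 64) = 152*60 = 9120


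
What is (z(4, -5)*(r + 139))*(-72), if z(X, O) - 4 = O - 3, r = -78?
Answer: 17568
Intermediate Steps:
z(X, O) = 1 + O (z(X, O) = 4 + (O - 3) = 4 + (-3 + O) = 1 + O)
(z(4, -5)*(r + 139))*(-72) = ((1 - 5)*(-78 + 139))*(-72) = -4*61*(-72) = -244*(-72) = 17568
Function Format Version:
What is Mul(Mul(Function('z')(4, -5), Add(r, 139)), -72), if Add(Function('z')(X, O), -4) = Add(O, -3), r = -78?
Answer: 17568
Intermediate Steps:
Function('z')(X, O) = Add(1, O) (Function('z')(X, O) = Add(4, Add(O, -3)) = Add(4, Add(-3, O)) = Add(1, O))
Mul(Mul(Function('z')(4, -5), Add(r, 139)), -72) = Mul(Mul(Add(1, -5), Add(-78, 139)), -72) = Mul(Mul(-4, 61), -72) = Mul(-244, -72) = 17568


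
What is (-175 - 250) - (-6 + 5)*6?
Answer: -419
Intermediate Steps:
(-175 - 250) - (-6 + 5)*6 = -425 - (-1)*6 = -425 - 1*(-6) = -425 + 6 = -419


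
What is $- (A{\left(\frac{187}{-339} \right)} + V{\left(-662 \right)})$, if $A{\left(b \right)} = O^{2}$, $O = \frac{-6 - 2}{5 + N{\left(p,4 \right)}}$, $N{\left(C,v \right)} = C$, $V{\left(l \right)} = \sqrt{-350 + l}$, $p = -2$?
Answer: $- \frac{64}{9} - 2 i \sqrt{253} \approx -7.1111 - 31.812 i$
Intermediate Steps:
$O = - \frac{8}{3}$ ($O = \frac{-6 - 2}{5 - 2} = - \frac{8}{3} \approx -2.6667$)
$A{\left(b \right)} = \frac{64}{9}$ ($A{\left(b \right)} = \left(- \frac{8}{3}\right)^{2} = \frac{64}{9}$)
$- (A{\left(\frac{187}{-339} \right)} + V{\left(-662 \right)}) = - (\frac{64}{9} + \sqrt{-350 - 662}) = - (\frac{64}{9} + \sqrt{-1012}) = - (\frac{64}{9} + 2 i \sqrt{253}) = - \frac{64}{9} - 2 i \sqrt{253}$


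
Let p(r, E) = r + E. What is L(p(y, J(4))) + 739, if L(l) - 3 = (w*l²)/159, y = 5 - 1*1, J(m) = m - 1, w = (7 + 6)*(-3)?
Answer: 38689/53 ≈ 729.98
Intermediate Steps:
w = -39 (w = 13*(-3) = -39)
J(m) = -1 + m
y = 4 (y = 5 - 1 = 4)
p(r, E) = E + r
L(l) = 3 - 13*l²/53 (L(l) = 3 - 39*l²/159 = 3 - 39*l²*(1/159) = 3 - 13*l²/53)
L(p(y, J(4))) + 739 = (3 - 13*((-1 + 4) + 4)²/53) + 739 = (3 - 13*(3 + 4)²/53) + 739 = (3 - 13/53*7²) + 739 = (3 - 13/53*49) + 739 = (3 - 637/53) + 739 = -478/53 + 739 = 38689/53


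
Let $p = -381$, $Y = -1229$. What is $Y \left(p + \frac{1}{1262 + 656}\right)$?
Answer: $\frac{898100353}{1918} \approx 4.6825 \cdot 10^{5}$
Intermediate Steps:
$Y \left(p + \frac{1}{1262 + 656}\right) = - 1229 \left(-381 + \frac{1}{1262 + 656}\right) = - 1229 \left(-381 + \frac{1}{1918}\right) = \left(-1229\right) \left(- \frac{730757}{1918}\right) = \frac{898100353}{1918}$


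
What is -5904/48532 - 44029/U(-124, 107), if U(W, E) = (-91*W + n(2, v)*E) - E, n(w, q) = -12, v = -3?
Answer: -548805925/120031769 ≈ -4.5722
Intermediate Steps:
U(W, E) = -91*W - 13*E (U(W, E) = (-91*W - 12*E) - E = -91*W - 13*E)
-5904/48532 - 44029/U(-124, 107) = -5904/48532 - 44029/(-91*(-124) - 13*107) = -5904*1/48532 - 44029/(11284 - 1391) = -1476/12133 - 44029/9893 = -548805925/120031769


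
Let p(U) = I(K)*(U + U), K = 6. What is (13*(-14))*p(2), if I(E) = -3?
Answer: 2184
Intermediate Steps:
p(U) = -6*U (p(U) = -3*(U + U) = -6*U)
(13*(-14))*p(2) = (13*(-14))*(-6*2) = -182*(-12) = 2184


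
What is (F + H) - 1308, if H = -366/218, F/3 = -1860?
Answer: -750975/109 ≈ -6889.7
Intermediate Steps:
F = -5580 (F = 3*(-1860) = -5580)
H = -183/109 (H = -366*1/218 = -183/109 ≈ -1.6789)
(F + H) - 1308 = (-5580 - 183/109) - 1308 = -608403/109 - 1308 = -750975/109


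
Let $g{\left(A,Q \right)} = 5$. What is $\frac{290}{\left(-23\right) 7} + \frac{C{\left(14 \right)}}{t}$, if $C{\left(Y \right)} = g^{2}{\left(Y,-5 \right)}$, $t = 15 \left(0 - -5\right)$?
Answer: $- \frac{709}{483} \approx -1.4679$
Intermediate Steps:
$t = 75$ ($t = 15 \left(0 + 5\right) = 15 \cdot 5 = 75$)
$C{\left(Y \right)} = 25$ ($C{\left(Y \right)} = 5^{2} = 25$)
$\frac{290}{\left(-23\right) 7} + \frac{C{\left(14 \right)}}{t} = \frac{290}{\left(-23\right) 7} + \frac{25}{75} = \frac{290}{-161} + 25 \cdot \frac{1}{75} = 290 \left(- \frac{1}{161}\right) + \frac{1}{3} = - \frac{290}{161} + \frac{1}{3} = - \frac{709}{483}$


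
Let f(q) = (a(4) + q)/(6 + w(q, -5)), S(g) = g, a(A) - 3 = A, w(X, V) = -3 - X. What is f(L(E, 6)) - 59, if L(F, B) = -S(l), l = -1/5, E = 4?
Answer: -395/7 ≈ -56.429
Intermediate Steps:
l = -⅕ (l = -1*⅕ = -⅕ ≈ -0.20000)
a(A) = 3 + A
L(F, B) = ⅕ (L(F, B) = -1*(-⅕) = ⅕)
f(q) = (7 + q)/(3 - q) (f(q) = ((3 + 4) + q)/(6 + (-3 - q)) = (7 + q)/(3 - q))
f(L(E, 6)) - 59 = (-7 - 1*⅕)/(-3 + ⅕) - 59 = (-7 - ⅕)/(-14/5) - 59 = -5/14*(-36/5) - 59 = 18/7 - 59 = -395/7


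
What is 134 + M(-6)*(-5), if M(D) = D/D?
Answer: 129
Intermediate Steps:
M(D) = 1
134 + M(-6)*(-5) = 134 + 1*(-5) = 134 - 5 = 129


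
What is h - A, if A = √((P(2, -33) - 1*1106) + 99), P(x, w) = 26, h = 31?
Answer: 31 - 3*I*√109 ≈ 31.0 - 31.321*I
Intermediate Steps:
A = 3*I*√109 (A = √((26 - 1*1106) + 99) = √((26 - 1106) + 99) = √(-1080 + 99) = √(-981) = 3*I*√109 ≈ 31.321*I)
h - A = 31 - 3*I*√109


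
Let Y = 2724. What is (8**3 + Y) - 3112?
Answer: 124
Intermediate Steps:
(8**3 + Y) - 3112 = (8**3 + 2724) - 3112 = (512 + 2724) - 3112 = 3236 - 3112 = 124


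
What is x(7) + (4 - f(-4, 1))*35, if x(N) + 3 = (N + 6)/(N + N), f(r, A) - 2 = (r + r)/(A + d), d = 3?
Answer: 1931/14 ≈ 137.93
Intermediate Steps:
f(r, A) = 2 + 2*r/(3 + A) (f(r, A) = 2 + (r + r)/(A + 3) = 2 + (2*r)/(3 + A) = 2 + 2*r/(3 + A))
x(N) = -3 + (6 + N)/(2*N) (x(N) = -3 + (N + 6)/(N + N) = -3 + (6 + N)/((2*N)) = -3 + (6 + N)*(1/(2*N)) = -3 + (6 + N)/(2*N))
x(7) + (4 - f(-4, 1))*35 = (-5/2 + 3/7) + (4 - 2*(3 + 1 - 4)/(3 + 1))*35 = (-5/2 + 3*(⅐)) + (4 - 2*0/4)*35 = (-5/2 + 3/7) + (4 - 2*0/4)*35 = -29/14 + (4 - 1*0)*35 = -29/14 + (4 + 0)*35 = -29/14 + 4*35 = -29/14 + 140 = 1931/14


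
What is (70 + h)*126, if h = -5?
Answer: 8190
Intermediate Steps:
(70 + h)*126 = (70 - 5)*126 = 65*126 = 8190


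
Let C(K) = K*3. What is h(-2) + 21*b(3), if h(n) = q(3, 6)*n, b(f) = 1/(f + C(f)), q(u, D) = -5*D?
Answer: 247/4 ≈ 61.750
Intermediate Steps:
C(K) = 3*K
b(f) = 1/(4*f) (b(f) = 1/(f + 3*f) = 1/(4*f))
h(n) = -30*n (h(n) = (-5*6)*n = -30*n)
h(-2) + 21*b(3) = -30*(-2) + 21*((1/4)/3) = 60 + 21*((1/4)*(1/3)) = 60 + 21*(1/12) = 60 + 7/4 = 247/4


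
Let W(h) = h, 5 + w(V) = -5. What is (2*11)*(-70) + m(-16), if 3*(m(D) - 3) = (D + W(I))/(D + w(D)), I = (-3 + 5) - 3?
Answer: -119869/78 ≈ -1536.8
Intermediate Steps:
w(V) = -10 (w(V) = -5 - 5 = -10)
I = -1 (I = 2 - 3 = -1)
m(D) = 3 + (-1 + D)/(3*(-10 + D)) (m(D) = 3 + ((D - 1)/(D - 10))/3 = 3 + ((-1 + D)/(-10 + D))/3 = 3 + (-1 + D)/(3*(-10 + D)))
(2*11)*(-70) + m(-16) = (2*11)*(-70) + (-91 + 10*(-16))/(3*(-10 - 16)) = 22*(-70) + (⅓)*(-91 - 160)/(-26) = -1540 + (⅓)*(-1/26)*(-251) = -1540 + 251/78 = -119869/78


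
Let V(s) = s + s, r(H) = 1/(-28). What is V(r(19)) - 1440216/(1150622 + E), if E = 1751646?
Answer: -5766323/10157938 ≈ -0.56767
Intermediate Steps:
r(H) = -1/28
V(s) = 2*s
V(r(19)) - 1440216/(1150622 + E) = 2*(-1/28) - 1440216/(1150622 + 1751646) = -1/14 - 1440216/2902268 = -1/14 - 1*360054/725567 = -1/14 - 360054/725567 = -5766323/10157938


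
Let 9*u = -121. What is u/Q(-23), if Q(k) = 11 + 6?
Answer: -121/153 ≈ -0.79085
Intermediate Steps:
u = -121/9 (u = (⅑)*(-121) = -121/9 ≈ -13.444)
Q(k) = 17
u/Q(-23) = -121/9/17 = -121/9*1/17 = -121/153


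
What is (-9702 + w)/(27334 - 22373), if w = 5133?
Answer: -4569/4961 ≈ -0.92098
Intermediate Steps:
(-9702 + w)/(27334 - 22373) = (-9702 + 5133)/(27334 - 22373) = -4569/4961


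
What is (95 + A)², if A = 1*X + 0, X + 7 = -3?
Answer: 7225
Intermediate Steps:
X = -10 (X = -7 - 3 = -10)
A = -10 (A = 1*(-10) + 0 = -10 + 0 = -10)
(95 + A)² = (95 - 10)² = 85² = 7225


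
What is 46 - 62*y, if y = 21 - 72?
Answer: 3208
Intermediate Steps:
y = -51
46 - 62*y = 46 - 62*(-51) = 46 + 3162 = 3208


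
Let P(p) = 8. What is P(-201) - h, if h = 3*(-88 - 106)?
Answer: 590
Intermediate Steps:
h = -582 (h = 3*(-194) = -582)
P(-201) - h = 8 - 1*(-582) = 8 + 582 = 590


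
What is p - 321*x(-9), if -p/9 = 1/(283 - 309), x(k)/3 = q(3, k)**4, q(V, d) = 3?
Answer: -2028069/26 ≈ -78003.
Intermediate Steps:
x(k) = 243 (x(k) = 3*3**4 = 3*81 = 243)
p = 9/26 (p = -9/(283 - 309) = -9/(-26) = -9*(-1/26) = 9/26 ≈ 0.34615)
p - 321*x(-9) = 9/26 - 321*243 = 9/26 - 78003 = -2028069/26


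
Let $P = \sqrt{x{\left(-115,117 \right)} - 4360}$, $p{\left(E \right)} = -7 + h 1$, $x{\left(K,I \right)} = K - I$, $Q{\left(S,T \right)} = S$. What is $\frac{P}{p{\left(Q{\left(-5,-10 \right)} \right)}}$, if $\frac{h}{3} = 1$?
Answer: $- i \sqrt{287} \approx - 16.941 i$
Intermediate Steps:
$h = 3$ ($h = 3 \cdot 1 = 3$)
$p{\left(E \right)} = -4$ ($p{\left(E \right)} = -7 + 3 \cdot 1 = -7 + 3 = -4$)
$P = 4 i \sqrt{287}$ ($P = \sqrt{\left(-115 - 117\right) - 4360} = \sqrt{-232 - 4360} = \sqrt{-4592} = 4 i \sqrt{287} \approx 67.764 i$)
$\frac{P}{p{\left(Q{\left(-5,-10 \right)} \right)}} = \frac{4 i \sqrt{287}}{-4} = 4 i \sqrt{287} \left(- \frac{1}{4}\right) = - i \sqrt{287}$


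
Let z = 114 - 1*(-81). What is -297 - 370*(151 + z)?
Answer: -128317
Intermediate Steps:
z = 195 (z = 114 + 81 = 195)
-297 - 370*(151 + z) = -297 - 370*(151 + 195) = -297 - 370*346 = -297 - 128020 = -128317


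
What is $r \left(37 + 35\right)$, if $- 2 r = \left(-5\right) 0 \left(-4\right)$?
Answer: $0$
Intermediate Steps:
$r = 0$ ($r = - \frac{\left(-5\right) 0 \left(-4\right)}{2} = - \frac{0 \left(-4\right)}{2} = \left(- \frac{1}{2}\right) 0 = 0$)
$r \left(37 + 35\right) = 0 \left(37 + 35\right) = 0 \cdot 72 = 0$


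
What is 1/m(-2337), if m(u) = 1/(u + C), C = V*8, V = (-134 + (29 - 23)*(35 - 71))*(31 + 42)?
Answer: -206737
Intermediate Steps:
V = -25550 (V = (-134 + 6*(-36))*73 = (-134 - 216)*73 = -350*73 = -25550)
C = -204400 (C = -25550*8 = -204400)
m(u) = 1/(-204400 + u) (m(u) = 1/(u - 204400) = 1/(-204400 + u))
1/m(-2337) = 1/(1/(-204400 - 2337)) = 1/(1/(-206737)) = 1/(-1/206737) = -206737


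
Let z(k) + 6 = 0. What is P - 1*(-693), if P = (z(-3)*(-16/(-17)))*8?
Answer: 11013/17 ≈ 647.82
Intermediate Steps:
z(k) = -6 (z(k) = -6 + 0 = -6)
P = -768/17 (P = -(-96)/(-17)*8 = -(-96)*(-1)/17*8 = -6*16/17*8 = -96/17*8 = -768/17 ≈ -45.176)
P - 1*(-693) = -768/17 - 1*(-693) = -768/17 + 693 = 11013/17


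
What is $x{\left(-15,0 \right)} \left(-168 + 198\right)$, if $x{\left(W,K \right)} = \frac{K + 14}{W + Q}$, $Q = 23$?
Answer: $\frac{105}{2} \approx 52.5$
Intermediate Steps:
$x{\left(W,K \right)} = \frac{14 + K}{23 + W}$ ($x{\left(W,K \right)} = \frac{K + 14}{W + 23} = \frac{14 + K}{23 + W}$)
$x{\left(-15,0 \right)} \left(-168 + 198\right) = \frac{14 + 0}{23 - 15} \left(-168 + 198\right) = \frac{1}{8} \cdot 14 \cdot 30 = \frac{7}{4} \cdot 30 = \frac{105}{2}$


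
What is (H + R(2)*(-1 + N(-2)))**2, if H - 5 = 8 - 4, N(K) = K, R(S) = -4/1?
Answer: 441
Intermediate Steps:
R(S) = -4 (R(S) = -4*1 = -4)
H = 9 (H = 5 + (8 - 4) = 5 + 4 = 9)
(H + R(2)*(-1 + N(-2)))**2 = (9 - 4*(-1 - 2))**2 = (9 - 4*(-3))**2 = (9 + 12)**2 = 21**2 = 441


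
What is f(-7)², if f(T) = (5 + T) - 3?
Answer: 25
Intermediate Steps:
f(T) = 2 + T
f(-7)² = (2 - 7)² = (-5)² = 25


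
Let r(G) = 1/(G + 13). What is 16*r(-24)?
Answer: -16/11 ≈ -1.4545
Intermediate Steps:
r(G) = 1/(13 + G)
16*r(-24) = 16/(13 - 24) = 16/(-11) = 16*(-1/11) = -16/11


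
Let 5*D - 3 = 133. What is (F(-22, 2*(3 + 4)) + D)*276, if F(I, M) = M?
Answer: 56856/5 ≈ 11371.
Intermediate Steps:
D = 136/5 (D = ⅗ + (⅕)*133 = ⅗ + 133/5 = 136/5 ≈ 27.200)
(F(-22, 2*(3 + 4)) + D)*276 = (2*(3 + 4) + 136/5)*276 = (2*7 + 136/5)*276 = (14 + 136/5)*276 = (206/5)*276 = 56856/5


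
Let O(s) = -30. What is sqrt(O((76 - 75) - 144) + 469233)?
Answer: sqrt(469203) ≈ 684.98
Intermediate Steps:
sqrt(O((76 - 75) - 144) + 469233) = sqrt(-30 + 469233) = sqrt(469203)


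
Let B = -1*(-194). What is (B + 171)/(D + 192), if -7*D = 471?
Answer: 2555/873 ≈ 2.9267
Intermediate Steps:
D = -471/7 (D = -1/7*471 = -471/7 ≈ -67.286)
B = 194
(B + 171)/(D + 192) = (194 + 171)/(-471/7 + 192) = 365/(873/7) = 365*(7/873) = 2555/873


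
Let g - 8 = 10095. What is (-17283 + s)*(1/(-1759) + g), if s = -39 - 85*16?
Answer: -332001110032/1759 ≈ -1.8874e+8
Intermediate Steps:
s = -1399 (s = -39 - 1360 = -1399)
g = 10103 (g = 8 + 10095 = 10103)
(-17283 + s)*(1/(-1759) + g) = (-17283 - 1399)*(1/(-1759) + 10103) = -18682*(-1/1759 + 10103) = -18682*17771176/1759 = -332001110032/1759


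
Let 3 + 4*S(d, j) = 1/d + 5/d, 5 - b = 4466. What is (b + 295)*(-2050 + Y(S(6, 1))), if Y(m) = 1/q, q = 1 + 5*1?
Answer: 25618817/3 ≈ 8.5396e+6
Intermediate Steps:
b = -4461 (b = 5 - 1*4466 = 5 - 4466 = -4461)
q = 6 (q = 1 + 5 = 6)
S(d, j) = -¾ + 3/(2*d) (S(d, j) = -¾ + (1/d + 5/d)/4 = -¾ + (6/d)/4 = -¾ + 3/(2*d))
Y(m) = ⅙ (Y(m) = 1/6 = ⅙)
(b + 295)*(-2050 + Y(S(6, 1))) = (-4461 + 295)*(-2050 + ⅙) = -4166*(-12299/6) = 25618817/3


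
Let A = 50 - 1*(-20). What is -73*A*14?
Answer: -71540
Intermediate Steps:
A = 70 (A = 50 + 20 = 70)
-73*A*14 = -73*70*14 = -5110*14 = -71540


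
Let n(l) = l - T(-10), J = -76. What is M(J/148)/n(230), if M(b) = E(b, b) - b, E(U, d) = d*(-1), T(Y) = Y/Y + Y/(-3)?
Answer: 114/25049 ≈ 0.0045511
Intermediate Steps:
T(Y) = 1 - Y/3 (T(Y) = 1 + Y*(-1/3) = 1 - Y/3)
E(U, d) = -d
M(b) = -2*b (M(b) = -b - b = -2*b)
n(l) = -13/3 + l (n(l) = l - (1 - 1/3*(-10)) = l - (1 + 10/3) = l - 1*13/3 = l - 13/3 = -13/3 + l)
M(J/148)/n(230) = (-(-152)/148)/(-13/3 + 230) = (-(-152)/148)/(677/3) = -2*(-19/37)*(3/677) = (38/37)*(3/677) = 114/25049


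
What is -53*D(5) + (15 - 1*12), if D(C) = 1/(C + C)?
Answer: -23/10 ≈ -2.3000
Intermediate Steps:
D(C) = 1/(2*C)
-53*D(5) + (15 - 1*12) = -53/(2*5) + (15 - 1*12) = -53/(2*5) + (15 - 12) = -53*⅒ + 3 = -53/10 + 3 = -23/10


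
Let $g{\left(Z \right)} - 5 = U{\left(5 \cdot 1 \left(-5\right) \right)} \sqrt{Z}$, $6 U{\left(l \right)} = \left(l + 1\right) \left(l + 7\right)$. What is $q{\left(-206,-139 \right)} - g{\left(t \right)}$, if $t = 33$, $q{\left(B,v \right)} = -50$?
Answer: $-55 - 72 \sqrt{33} \approx -468.61$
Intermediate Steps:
$U{\left(l \right)} = \frac{\left(1 + l\right) \left(7 + l\right)}{6}$ ($U{\left(l \right)} = \frac{\left(l + 1\right) \left(l + 7\right)}{6} = \frac{\left(1 + l\right) \left(7 + l\right)}{6}$)
$g{\left(Z \right)} = 5 + 72 \sqrt{Z}$ ($g{\left(Z \right)} = 5 + \left(\frac{7}{6} + \frac{\left(5 \cdot 1 \left(-5\right)\right)^{2}}{6} + \frac{4 \cdot 5 \cdot 1 \left(-5\right)}{3}\right) \sqrt{Z} = 5 + \left(\frac{7}{6} + \frac{\left(5 \left(-5\right)\right)^{2}}{6} + \frac{4 \cdot 5 \left(-5\right)}{3}\right) \sqrt{Z} = 5 + \left(\frac{7}{6} + \frac{\left(-25\right)^{2}}{6} + \frac{4}{3} \left(-25\right)\right) \sqrt{Z} = 5 + \left(\frac{7}{6} + \frac{1}{6} \cdot 625 - \frac{100}{3}\right) \sqrt{Z} = 5 + \left(\frac{7}{6} + \frac{625}{6} - \frac{100}{3}\right) \sqrt{Z} = 5 + 72 \sqrt{Z}$)
$q{\left(-206,-139 \right)} - g{\left(t \right)} = -50 - \left(5 + 72 \sqrt{33}\right) = -55 - 72 \sqrt{33}$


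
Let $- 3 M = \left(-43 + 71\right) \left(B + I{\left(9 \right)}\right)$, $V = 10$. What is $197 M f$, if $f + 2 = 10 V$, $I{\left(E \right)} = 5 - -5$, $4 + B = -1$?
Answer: $- \frac{2702840}{3} \approx -9.0095 \cdot 10^{5}$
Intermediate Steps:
$B = -5$ ($B = -4 - 1 = -5$)
$I{\left(E \right)} = 10$ ($I{\left(E \right)} = 5 + 5 = 10$)
$f = 98$ ($f = -2 + 10 \cdot 10 = -2 + 100 = 98$)
$M = - \frac{140}{3}$ ($M = - \frac{\left(-43 + 71\right) \left(-5 + 10\right)}{3} = - \frac{28 \cdot 5}{3} = \left(- \frac{1}{3}\right) 140 = - \frac{140}{3} \approx -46.667$)
$197 M f = 197 \left(- \frac{140}{3}\right) 98 = \left(- \frac{27580}{3}\right) 98 = - \frac{2702840}{3}$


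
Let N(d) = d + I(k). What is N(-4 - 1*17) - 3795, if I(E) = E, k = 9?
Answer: -3807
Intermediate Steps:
N(d) = 9 + d (N(d) = d + 9 = 9 + d)
N(-4 - 1*17) - 3795 = (9 + (-4 - 1*17)) - 3795 = (9 + (-4 - 17)) - 3795 = (9 - 21) - 3795 = -12 - 3795 = -3807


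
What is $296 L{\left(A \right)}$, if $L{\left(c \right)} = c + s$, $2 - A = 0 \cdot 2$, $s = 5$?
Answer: $2072$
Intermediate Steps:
$A = 2$ ($A = 2 - 0 \cdot 2 = 2 - 0 = 2 + 0 = 2$)
$L{\left(c \right)} = 5 + c$ ($L{\left(c \right)} = c + 5 = 5 + c$)
$296 L{\left(A \right)} = 296 \left(5 + 2\right) = 296 \cdot 7 = 2072$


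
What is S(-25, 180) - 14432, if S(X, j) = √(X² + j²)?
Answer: -14432 + 5*√1321 ≈ -14250.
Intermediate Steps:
S(-25, 180) - 14432 = √((-25)² + 180²) - 14432 = √(625 + 32400) - 14432 = √33025 - 14432 = 5*√1321 - 14432 = -14432 + 5*√1321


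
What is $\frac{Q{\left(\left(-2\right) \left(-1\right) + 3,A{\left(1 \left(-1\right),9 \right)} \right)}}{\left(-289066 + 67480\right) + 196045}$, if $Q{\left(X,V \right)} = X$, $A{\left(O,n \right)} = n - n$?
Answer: $- \frac{5}{25541} \approx -0.00019576$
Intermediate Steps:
$A{\left(O,n \right)} = 0$
$\frac{Q{\left(\left(-2\right) \left(-1\right) + 3,A{\left(1 \left(-1\right),9 \right)} \right)}}{\left(-289066 + 67480\right) + 196045} = \frac{\left(-2\right) \left(-1\right) + 3}{\left(-289066 + 67480\right) + 196045} = \frac{2 + 3}{-221586 + 196045} = \frac{5}{-25541} = 5 \left(- \frac{1}{25541}\right) = - \frac{5}{25541}$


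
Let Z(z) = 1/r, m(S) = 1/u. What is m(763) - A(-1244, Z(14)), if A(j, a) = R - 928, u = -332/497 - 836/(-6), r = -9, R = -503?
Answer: 295860741/206750 ≈ 1431.0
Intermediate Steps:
u = 206750/1491 (u = -332*1/497 - 836*(-1/6) = -332/497 + 418/3 = 206750/1491 ≈ 138.67)
m(S) = 1491/206750 (m(S) = 1/(206750/1491) = 1491/206750)
Z(z) = -1/9 (Z(z) = 1/(-9) = -1/9)
A(j, a) = -1431 (A(j, a) = -503 - 928 = -1431)
m(763) - A(-1244, Z(14)) = 1491/206750 - 1*(-1431) = 1491/206750 + 1431 = 295860741/206750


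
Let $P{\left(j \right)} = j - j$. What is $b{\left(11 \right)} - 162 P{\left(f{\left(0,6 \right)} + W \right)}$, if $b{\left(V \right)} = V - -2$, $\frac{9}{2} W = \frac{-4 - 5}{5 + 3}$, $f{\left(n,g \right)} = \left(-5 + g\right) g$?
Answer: $13$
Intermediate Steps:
$f{\left(n,g \right)} = g \left(-5 + g\right)$
$W = - \frac{1}{4}$ ($W = \frac{2 \frac{-4 - 5}{5 + 3}}{9} = \frac{2 \left(- \frac{9}{8}\right)}{9} = \frac{2 \left(\left(-9\right) \frac{1}{8}\right)}{9} = \frac{2}{9} \left(- \frac{9}{8}\right) = - \frac{1}{4} \approx -0.25$)
$b{\left(V \right)} = 2 + V$ ($b{\left(V \right)} = V + 2 = 2 + V$)
$P{\left(j \right)} = 0$
$b{\left(11 \right)} - 162 P{\left(f{\left(0,6 \right)} + W \right)} = \left(2 + 11\right) - 0 = 13 + 0 = 13$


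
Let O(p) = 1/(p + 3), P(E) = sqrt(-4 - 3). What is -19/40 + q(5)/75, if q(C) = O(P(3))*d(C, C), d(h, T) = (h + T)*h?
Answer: (-57*sqrt(7) + 91*I)/(120*(sqrt(7) - 3*I)) ≈ -0.35 - 0.11024*I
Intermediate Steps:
P(E) = I*sqrt(7) (P(E) = sqrt(-7) = I*sqrt(7))
d(h, T) = h*(T + h) (d(h, T) = (T + h)*h = h*(T + h))
O(p) = 1/(3 + p)
q(C) = 2*C**2/(3 + I*sqrt(7)) (q(C) = (C*(C + C))/(3 + I*sqrt(7)) = (C*(2*C))/(3 + I*sqrt(7)) = (2*C**2)/(3 + I*sqrt(7)) = 2*C**2/(3 + I*sqrt(7)))
-19/40 + q(5)/75 = -19/40 + ((3/8)*5**2 - 1/8*I*sqrt(7)*5**2)/75 = -19*1/40 + ((3/8)*25 - 1/8*I*sqrt(7)*25)*(1/75) = -19/40 + (75/8 - 25*I*sqrt(7)/8)*(1/75) = -19/40 + (1/8 - I*sqrt(7)/24) = -7/20 - I*sqrt(7)/24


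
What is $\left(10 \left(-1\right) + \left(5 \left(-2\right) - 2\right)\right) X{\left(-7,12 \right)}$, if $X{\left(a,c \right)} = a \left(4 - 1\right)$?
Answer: $462$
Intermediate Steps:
$X{\left(a,c \right)} = 3 a$ ($X{\left(a,c \right)} = a 3 = 3 a$)
$\left(10 \left(-1\right) + \left(5 \left(-2\right) - 2\right)\right) X{\left(-7,12 \right)} = \left(10 \left(-1\right) + \left(5 \left(-2\right) - 2\right)\right) 3 \left(-7\right) = \left(-10 - 12\right) \left(-21\right) = \left(-22\right) \left(-21\right) = 462$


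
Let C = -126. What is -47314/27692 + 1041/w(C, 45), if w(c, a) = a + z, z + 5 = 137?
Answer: 3408799/816914 ≈ 4.1728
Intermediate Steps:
z = 132 (z = -5 + 137 = 132)
w(c, a) = 132 + a (w(c, a) = a + 132 = 132 + a)
-47314/27692 + 1041/w(C, 45) = -47314/27692 + 1041/(132 + 45) = -47314*1/27692 + 1041/177 = -23657/13846 + 1041*(1/177) = -23657/13846 + 347/59 = 3408799/816914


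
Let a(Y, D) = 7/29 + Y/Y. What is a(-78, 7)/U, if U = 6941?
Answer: 36/201289 ≈ 0.00017885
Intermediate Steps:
a(Y, D) = 36/29 (a(Y, D) = 7*(1/29) + 1 = 7/29 + 1 = 36/29)
a(-78, 7)/U = (36/29)/6941 = (36/29)*(1/6941) = 36/201289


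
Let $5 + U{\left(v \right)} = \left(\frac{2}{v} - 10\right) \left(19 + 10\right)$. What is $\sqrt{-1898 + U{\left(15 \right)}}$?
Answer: $\frac{i \sqrt{492555}}{15} \approx 46.788 i$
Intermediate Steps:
$U{\left(v \right)} = -295 + \frac{58}{v}$ ($U{\left(v \right)} = -5 + \left(\frac{2}{v} - 10\right) \left(19 + 10\right) = -5 + \left(-10 + \frac{2}{v}\right) 29 = -5 - \left(290 - \frac{58}{v}\right) = -295 + \frac{58}{v}$)
$\sqrt{-1898 + U{\left(15 \right)}} = \sqrt{-1898 - \left(295 - \frac{58}{15}\right)} = \sqrt{-1898 + \left(-295 + 58 \cdot \frac{1}{15}\right)} = \sqrt{-1898 + \left(-295 + \frac{58}{15}\right)} = \sqrt{-1898 - \frac{4367}{15}} = \sqrt{- \frac{32837}{15}} = \frac{i \sqrt{492555}}{15}$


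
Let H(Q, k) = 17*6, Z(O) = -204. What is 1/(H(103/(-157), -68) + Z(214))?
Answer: -1/102 ≈ -0.0098039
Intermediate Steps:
H(Q, k) = 102
1/(H(103/(-157), -68) + Z(214)) = 1/(102 - 204) = 1/(-102) = -1/102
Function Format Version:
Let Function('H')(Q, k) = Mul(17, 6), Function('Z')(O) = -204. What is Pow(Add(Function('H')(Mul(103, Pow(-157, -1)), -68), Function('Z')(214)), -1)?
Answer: Rational(-1, 102) ≈ -0.0098039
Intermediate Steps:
Function('H')(Q, k) = 102
Pow(Add(Function('H')(Mul(103, Pow(-157, -1)), -68), Function('Z')(214)), -1) = Pow(Add(102, -204), -1) = Pow(-102, -1) = Rational(-1, 102)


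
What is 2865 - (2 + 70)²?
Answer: -2319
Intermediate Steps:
2865 - (2 + 70)² = 2865 - 1*72² = 2865 - 1*5184 = 2865 - 5184 = -2319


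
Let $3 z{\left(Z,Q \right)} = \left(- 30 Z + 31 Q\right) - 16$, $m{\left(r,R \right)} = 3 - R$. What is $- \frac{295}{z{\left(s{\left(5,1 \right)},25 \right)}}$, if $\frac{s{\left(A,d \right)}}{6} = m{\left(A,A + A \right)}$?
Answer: $- \frac{295}{673} \approx -0.43834$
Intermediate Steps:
$s{\left(A,d \right)} = 18 - 12 A$ ($s{\left(A,d \right)} = 6 \left(3 - \left(A + A\right)\right) = 6 \left(3 - 2 A\right) = 18 - 12 A$)
$z{\left(Z,Q \right)} = - \frac{16}{3} - 10 Z + \frac{31 Q}{3}$ ($z{\left(Z,Q \right)} = \frac{\left(- 30 Z + 31 Q\right) - 16}{3} = \frac{-16 - 30 Z + 31 Q}{3} = - \frac{16}{3} - 10 Z + \frac{31 Q}{3}$)
$- \frac{295}{z{\left(s{\left(5,1 \right)},25 \right)}} = - \frac{295}{- \frac{16}{3} - 10 \left(18 - 60\right) + \frac{31}{3} \cdot 25} = - \frac{295}{- \frac{16}{3} - 10 \left(18 - 60\right) + \frac{775}{3}} = - \frac{295}{- \frac{16}{3} - -420 + \frac{775}{3}} = - \frac{295}{- \frac{16}{3} + 420 + \frac{775}{3}} = - \frac{295}{673}$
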